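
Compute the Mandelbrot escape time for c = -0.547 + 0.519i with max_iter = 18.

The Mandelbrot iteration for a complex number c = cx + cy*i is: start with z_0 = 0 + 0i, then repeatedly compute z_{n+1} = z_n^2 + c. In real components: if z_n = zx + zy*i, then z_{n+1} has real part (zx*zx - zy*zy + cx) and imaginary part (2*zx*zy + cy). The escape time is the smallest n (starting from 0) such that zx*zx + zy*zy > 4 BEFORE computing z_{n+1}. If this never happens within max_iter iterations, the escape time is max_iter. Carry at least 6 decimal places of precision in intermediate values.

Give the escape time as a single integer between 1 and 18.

z_0 = 0 + 0i, c = -0.5470 + 0.5190i
Iter 1: z = -0.5470 + 0.5190i, |z|^2 = 0.5686
Iter 2: z = -0.5172 + -0.0488i, |z|^2 = 0.2698
Iter 3: z = -0.2819 + 0.5695i, |z|^2 = 0.4038
Iter 4: z = -0.7918 + 0.1979i, |z|^2 = 0.6661
Iter 5: z = 0.0408 + 0.2056i, |z|^2 = 0.0439
Iter 6: z = -0.5876 + 0.5358i, |z|^2 = 0.6323
Iter 7: z = -0.4888 + -0.1106i, |z|^2 = 0.2511
Iter 8: z = -0.3204 + 0.6272i, |z|^2 = 0.4960
Iter 9: z = -0.8377 + 0.1172i, |z|^2 = 0.7155
Iter 10: z = 0.1410 + 0.3227i, |z|^2 = 0.1240
Iter 11: z = -0.6312 + 0.6100i, |z|^2 = 0.7706
Iter 12: z = -0.5206 + -0.2511i, |z|^2 = 0.3341
Iter 13: z = -0.3390 + 0.7805i, |z|^2 = 0.7241
Iter 14: z = -1.0413 + -0.0102i, |z|^2 = 1.0843
Iter 15: z = 0.5371 + 0.5402i, |z|^2 = 0.5803
Iter 16: z = -0.5503 + 1.0993i, |z|^2 = 1.5112
Iter 17: z = -1.4526 + -0.6909i, |z|^2 = 2.5872

Answer: 18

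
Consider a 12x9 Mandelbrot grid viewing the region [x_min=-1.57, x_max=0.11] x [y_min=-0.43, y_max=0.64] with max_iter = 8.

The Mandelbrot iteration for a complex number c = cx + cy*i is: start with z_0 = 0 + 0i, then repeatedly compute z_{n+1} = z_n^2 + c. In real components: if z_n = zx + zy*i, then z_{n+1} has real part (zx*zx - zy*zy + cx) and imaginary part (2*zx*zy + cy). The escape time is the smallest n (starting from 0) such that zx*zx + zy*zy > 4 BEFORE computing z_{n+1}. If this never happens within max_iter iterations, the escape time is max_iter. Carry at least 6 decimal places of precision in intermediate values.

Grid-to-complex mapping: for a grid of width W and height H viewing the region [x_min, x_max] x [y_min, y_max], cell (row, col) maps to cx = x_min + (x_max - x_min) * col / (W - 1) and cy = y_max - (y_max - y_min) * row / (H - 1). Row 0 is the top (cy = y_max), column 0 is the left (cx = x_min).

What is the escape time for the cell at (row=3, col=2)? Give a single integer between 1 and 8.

z_0 = 0 + 0i, c = -1.2645 + 0.2388i
Iter 1: z = -1.2645 + 0.2388i, |z|^2 = 1.6561
Iter 2: z = 0.2775 + -0.3651i, |z|^2 = 0.2103
Iter 3: z = -1.3208 + 0.0361i, |z|^2 = 1.7458
Iter 4: z = 0.4787 + 0.1433i, |z|^2 = 0.2497
Iter 5: z = -1.0560 + 0.3760i, |z|^2 = 1.2564
Iter 6: z = -0.2908 + -0.5553i, |z|^2 = 0.3929
Iter 7: z = -1.4883 + 0.5617i, |z|^2 = 2.5307

Answer: 8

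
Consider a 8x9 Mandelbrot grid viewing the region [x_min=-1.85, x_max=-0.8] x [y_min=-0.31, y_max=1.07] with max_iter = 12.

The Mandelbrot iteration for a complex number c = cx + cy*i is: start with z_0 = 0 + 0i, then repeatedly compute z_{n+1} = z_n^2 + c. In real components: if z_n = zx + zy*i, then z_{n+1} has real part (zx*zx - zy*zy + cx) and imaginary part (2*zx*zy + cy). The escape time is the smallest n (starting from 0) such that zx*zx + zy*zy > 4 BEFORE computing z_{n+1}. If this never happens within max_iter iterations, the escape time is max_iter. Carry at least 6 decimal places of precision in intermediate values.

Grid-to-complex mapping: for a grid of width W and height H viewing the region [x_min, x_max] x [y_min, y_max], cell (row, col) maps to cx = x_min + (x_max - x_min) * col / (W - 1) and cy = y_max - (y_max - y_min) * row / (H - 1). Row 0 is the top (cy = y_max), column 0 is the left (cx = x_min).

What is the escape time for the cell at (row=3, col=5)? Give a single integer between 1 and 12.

Answer: 5

Derivation:
z_0 = 0 + 0i, c = -1.1000 + 0.5525i
Iter 1: z = -1.1000 + 0.5525i, |z|^2 = 1.5153
Iter 2: z = -0.1953 + -0.6630i, |z|^2 = 0.4777
Iter 3: z = -1.5014 + 0.8114i, |z|^2 = 2.9127
Iter 4: z = 0.4959 + -1.8841i, |z|^2 = 3.7957
Iter 5: z = -4.4038 + -1.3163i, |z|^2 = 21.1258
Escaped at iteration 5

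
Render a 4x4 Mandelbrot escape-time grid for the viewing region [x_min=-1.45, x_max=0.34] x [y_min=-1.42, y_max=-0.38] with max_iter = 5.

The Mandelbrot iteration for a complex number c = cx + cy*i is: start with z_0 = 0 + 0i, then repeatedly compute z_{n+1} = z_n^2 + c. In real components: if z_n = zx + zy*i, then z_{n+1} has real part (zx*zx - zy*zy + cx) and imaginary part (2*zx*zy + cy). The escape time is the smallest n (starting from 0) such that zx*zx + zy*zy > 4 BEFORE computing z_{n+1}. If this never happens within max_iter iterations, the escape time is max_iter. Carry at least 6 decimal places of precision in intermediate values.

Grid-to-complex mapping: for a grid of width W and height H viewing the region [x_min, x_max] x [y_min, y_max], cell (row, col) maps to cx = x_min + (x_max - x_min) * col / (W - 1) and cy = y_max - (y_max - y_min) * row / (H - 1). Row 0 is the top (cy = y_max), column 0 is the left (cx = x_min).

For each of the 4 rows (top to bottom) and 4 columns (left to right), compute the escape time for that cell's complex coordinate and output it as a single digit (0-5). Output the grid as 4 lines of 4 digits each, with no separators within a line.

Answer: 4555
3455
2353
1222

Derivation:
(row=0, col=0): c = -1.4500 + -0.3800i → escape time 4
(row=0, col=1): c = -0.8533 + -0.3800i → escape time 5
(row=0, col=2): c = -0.2567 + -0.3800i → escape time 5
(row=0, col=3): c = 0.3400 + -0.3800i → escape time 5
(row=1, col=0): c = -1.4500 + -0.7267i → escape time 3
(row=1, col=1): c = -0.8533 + -0.7267i → escape time 4
(row=1, col=2): c = -0.2567 + -0.7267i → escape time 5
(row=1, col=3): c = 0.3400 + -0.7267i → escape time 5
(row=2, col=0): c = -1.4500 + -1.0733i → escape time 2
(row=2, col=1): c = -0.8533 + -1.0733i → escape time 3
(row=2, col=2): c = -0.2567 + -1.0733i → escape time 5
(row=2, col=3): c = 0.3400 + -1.0733i → escape time 3
(row=3, col=0): c = -1.4500 + -1.4200i → escape time 1
(row=3, col=1): c = -0.8533 + -1.4200i → escape time 2
(row=3, col=2): c = -0.2567 + -1.4200i → escape time 2
(row=3, col=3): c = 0.3400 + -1.4200i → escape time 2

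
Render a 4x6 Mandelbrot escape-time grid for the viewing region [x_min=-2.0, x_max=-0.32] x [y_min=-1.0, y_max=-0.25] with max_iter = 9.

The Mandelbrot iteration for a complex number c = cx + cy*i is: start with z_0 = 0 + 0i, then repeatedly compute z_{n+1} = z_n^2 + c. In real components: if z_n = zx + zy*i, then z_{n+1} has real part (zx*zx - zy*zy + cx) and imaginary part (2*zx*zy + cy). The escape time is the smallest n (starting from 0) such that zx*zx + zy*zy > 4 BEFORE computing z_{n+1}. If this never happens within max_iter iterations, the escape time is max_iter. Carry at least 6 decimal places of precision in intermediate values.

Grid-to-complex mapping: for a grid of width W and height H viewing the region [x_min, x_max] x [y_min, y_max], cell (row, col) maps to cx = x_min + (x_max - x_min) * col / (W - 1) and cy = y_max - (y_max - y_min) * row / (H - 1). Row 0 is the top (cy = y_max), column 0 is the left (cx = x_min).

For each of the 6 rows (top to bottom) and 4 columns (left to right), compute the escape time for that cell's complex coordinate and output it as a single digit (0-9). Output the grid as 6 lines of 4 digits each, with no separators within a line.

Answer: 1599
1479
1359
1349
1337
1335

Derivation:
(row=0, col=0): c = -2.0000 + -0.2500i → escape time 1
(row=0, col=1): c = -1.4400 + -0.2500i → escape time 5
(row=0, col=2): c = -0.8800 + -0.2500i → escape time 9
(row=0, col=3): c = -0.3200 + -0.2500i → escape time 9
(row=1, col=0): c = -2.0000 + -0.4000i → escape time 1
(row=1, col=1): c = -1.4400 + -0.4000i → escape time 4
(row=1, col=2): c = -0.8800 + -0.4000i → escape time 7
(row=1, col=3): c = -0.3200 + -0.4000i → escape time 9
(row=2, col=0): c = -2.0000 + -0.5500i → escape time 1
(row=2, col=1): c = -1.4400 + -0.5500i → escape time 3
(row=2, col=2): c = -0.8800 + -0.5500i → escape time 5
(row=2, col=3): c = -0.3200 + -0.5500i → escape time 9
(row=3, col=0): c = -2.0000 + -0.7000i → escape time 1
(row=3, col=1): c = -1.4400 + -0.7000i → escape time 3
(row=3, col=2): c = -0.8800 + -0.7000i → escape time 4
(row=3, col=3): c = -0.3200 + -0.7000i → escape time 9
(row=4, col=0): c = -2.0000 + -0.8500i → escape time 1
(row=4, col=1): c = -1.4400 + -0.8500i → escape time 3
(row=4, col=2): c = -0.8800 + -0.8500i → escape time 3
(row=4, col=3): c = -0.3200 + -0.8500i → escape time 7
(row=5, col=0): c = -2.0000 + -1.0000i → escape time 1
(row=5, col=1): c = -1.4400 + -1.0000i → escape time 3
(row=5, col=2): c = -0.8800 + -1.0000i → escape time 3
(row=5, col=3): c = -0.3200 + -1.0000i → escape time 5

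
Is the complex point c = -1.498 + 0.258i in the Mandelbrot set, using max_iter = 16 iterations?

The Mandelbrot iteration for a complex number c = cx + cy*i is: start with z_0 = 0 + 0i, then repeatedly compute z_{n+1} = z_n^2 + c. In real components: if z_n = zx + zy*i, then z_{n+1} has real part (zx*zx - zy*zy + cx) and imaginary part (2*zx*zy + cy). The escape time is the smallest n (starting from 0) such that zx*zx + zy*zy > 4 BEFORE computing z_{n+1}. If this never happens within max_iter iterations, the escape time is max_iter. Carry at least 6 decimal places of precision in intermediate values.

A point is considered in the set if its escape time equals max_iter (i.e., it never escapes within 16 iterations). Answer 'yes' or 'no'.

Answer: no

Derivation:
z_0 = 0 + 0i, c = -1.4980 + 0.2580i
Iter 1: z = -1.4980 + 0.2580i, |z|^2 = 2.3106
Iter 2: z = 0.6794 + -0.5150i, |z|^2 = 0.7268
Iter 3: z = -1.3016 + -0.4418i, |z|^2 = 1.8892
Iter 4: z = 0.0009 + 1.4080i, |z|^2 = 1.9825
Iter 5: z = -3.4805 + 0.2605i, |z|^2 = 12.1815
Escaped at iteration 5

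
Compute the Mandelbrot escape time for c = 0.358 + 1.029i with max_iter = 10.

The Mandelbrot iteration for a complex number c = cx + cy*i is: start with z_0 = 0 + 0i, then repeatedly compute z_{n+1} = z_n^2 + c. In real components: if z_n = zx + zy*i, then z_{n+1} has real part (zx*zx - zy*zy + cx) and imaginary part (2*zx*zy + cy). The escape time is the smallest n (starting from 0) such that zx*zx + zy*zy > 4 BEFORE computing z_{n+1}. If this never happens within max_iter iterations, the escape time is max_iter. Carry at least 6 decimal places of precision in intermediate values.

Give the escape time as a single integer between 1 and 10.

z_0 = 0 + 0i, c = 0.3580 + 1.0290i
Iter 1: z = 0.3580 + 1.0290i, |z|^2 = 1.1870
Iter 2: z = -0.5727 + 1.7658i, |z|^2 = 3.4459
Iter 3: z = -2.4320 + -0.9934i, |z|^2 = 6.9013
Escaped at iteration 3

Answer: 3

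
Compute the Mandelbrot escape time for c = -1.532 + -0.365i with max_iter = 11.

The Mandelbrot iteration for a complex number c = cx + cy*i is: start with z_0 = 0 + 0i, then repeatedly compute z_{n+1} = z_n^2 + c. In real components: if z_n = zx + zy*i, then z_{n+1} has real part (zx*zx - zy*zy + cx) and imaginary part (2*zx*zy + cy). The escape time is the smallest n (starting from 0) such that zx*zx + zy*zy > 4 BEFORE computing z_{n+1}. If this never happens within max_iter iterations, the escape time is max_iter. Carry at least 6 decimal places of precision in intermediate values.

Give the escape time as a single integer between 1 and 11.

z_0 = 0 + 0i, c = -1.5320 + -0.3650i
Iter 1: z = -1.5320 + -0.3650i, |z|^2 = 2.4802
Iter 2: z = 0.6818 + 0.7534i, |z|^2 = 1.0324
Iter 3: z = -1.6347 + 0.6623i, |z|^2 = 3.1109
Iter 4: z = 0.7016 + -2.5303i, |z|^2 = 6.8945
Escaped at iteration 4

Answer: 4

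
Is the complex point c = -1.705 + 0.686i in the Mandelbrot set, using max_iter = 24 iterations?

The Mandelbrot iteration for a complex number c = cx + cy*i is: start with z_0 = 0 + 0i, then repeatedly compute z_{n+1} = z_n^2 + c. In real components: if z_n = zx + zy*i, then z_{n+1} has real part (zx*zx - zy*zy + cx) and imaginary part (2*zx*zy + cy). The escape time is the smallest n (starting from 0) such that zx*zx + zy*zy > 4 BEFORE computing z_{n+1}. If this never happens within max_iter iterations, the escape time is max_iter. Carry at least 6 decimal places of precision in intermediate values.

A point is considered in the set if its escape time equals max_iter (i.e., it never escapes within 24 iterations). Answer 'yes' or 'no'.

z_0 = 0 + 0i, c = -1.7050 + 0.6860i
Iter 1: z = -1.7050 + 0.6860i, |z|^2 = 3.3776
Iter 2: z = 0.7314 + -1.6533i, |z|^2 = 3.2683
Iter 3: z = -3.9033 + -1.7325i, |z|^2 = 18.2371
Escaped at iteration 3

Answer: no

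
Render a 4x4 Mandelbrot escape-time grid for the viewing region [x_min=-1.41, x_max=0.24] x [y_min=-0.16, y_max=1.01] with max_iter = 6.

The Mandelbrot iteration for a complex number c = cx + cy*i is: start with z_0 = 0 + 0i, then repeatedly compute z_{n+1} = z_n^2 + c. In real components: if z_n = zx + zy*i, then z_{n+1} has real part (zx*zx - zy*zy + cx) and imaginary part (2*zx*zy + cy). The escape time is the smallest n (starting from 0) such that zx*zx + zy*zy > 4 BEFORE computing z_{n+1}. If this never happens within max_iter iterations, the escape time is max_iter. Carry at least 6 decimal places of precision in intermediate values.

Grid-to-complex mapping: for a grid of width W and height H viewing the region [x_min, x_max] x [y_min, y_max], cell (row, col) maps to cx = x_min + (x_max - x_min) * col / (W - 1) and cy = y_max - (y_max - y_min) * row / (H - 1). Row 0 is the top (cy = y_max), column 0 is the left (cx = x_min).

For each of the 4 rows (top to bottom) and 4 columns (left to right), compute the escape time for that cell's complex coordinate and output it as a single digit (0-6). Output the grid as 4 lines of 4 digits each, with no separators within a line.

Answer: 3354
3566
5666
6666

Derivation:
(row=0, col=0): c = -1.4100 + 1.0100i → escape time 3
(row=0, col=1): c = -0.8600 + 1.0100i → escape time 3
(row=0, col=2): c = -0.3100 + 1.0100i → escape time 5
(row=0, col=3): c = 0.2400 + 1.0100i → escape time 4
(row=1, col=0): c = -1.4100 + 0.6200i → escape time 3
(row=1, col=1): c = -0.8600 + 0.6200i → escape time 5
(row=1, col=2): c = -0.3100 + 0.6200i → escape time 6
(row=1, col=3): c = 0.2400 + 0.6200i → escape time 6
(row=2, col=0): c = -1.4100 + 0.2300i → escape time 5
(row=2, col=1): c = -0.8600 + 0.2300i → escape time 6
(row=2, col=2): c = -0.3100 + 0.2300i → escape time 6
(row=2, col=3): c = 0.2400 + 0.2300i → escape time 6
(row=3, col=0): c = -1.4100 + -0.1600i → escape time 6
(row=3, col=1): c = -0.8600 + -0.1600i → escape time 6
(row=3, col=2): c = -0.3100 + -0.1600i → escape time 6
(row=3, col=3): c = 0.2400 + -0.1600i → escape time 6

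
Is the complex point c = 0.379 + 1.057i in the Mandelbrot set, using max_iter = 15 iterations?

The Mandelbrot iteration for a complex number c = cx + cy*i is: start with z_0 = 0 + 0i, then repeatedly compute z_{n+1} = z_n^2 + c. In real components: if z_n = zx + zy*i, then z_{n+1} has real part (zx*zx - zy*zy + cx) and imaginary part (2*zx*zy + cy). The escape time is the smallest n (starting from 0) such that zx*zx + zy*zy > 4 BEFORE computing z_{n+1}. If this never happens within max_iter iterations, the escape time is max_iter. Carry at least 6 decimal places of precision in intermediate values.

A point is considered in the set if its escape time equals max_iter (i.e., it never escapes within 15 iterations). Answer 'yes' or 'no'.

Answer: no

Derivation:
z_0 = 0 + 0i, c = 0.3790 + 1.0570i
Iter 1: z = 0.3790 + 1.0570i, |z|^2 = 1.2609
Iter 2: z = -0.5946 + 1.8582i, |z|^2 = 3.8065
Iter 3: z = -2.7204 + -1.1528i, |z|^2 = 8.7294
Escaped at iteration 3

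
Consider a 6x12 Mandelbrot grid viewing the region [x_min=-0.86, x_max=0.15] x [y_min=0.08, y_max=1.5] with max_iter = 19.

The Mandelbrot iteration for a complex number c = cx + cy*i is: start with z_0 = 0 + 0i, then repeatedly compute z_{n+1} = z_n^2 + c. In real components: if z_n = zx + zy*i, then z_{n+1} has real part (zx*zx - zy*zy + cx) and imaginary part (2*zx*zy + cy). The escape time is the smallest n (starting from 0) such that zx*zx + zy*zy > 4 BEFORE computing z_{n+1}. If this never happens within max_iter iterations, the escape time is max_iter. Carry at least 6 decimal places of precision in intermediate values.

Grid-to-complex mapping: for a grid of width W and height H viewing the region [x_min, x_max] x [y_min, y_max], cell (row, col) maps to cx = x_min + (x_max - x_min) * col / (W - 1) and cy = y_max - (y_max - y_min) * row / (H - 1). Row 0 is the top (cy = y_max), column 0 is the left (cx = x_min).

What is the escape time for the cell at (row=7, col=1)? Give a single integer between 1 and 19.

z_0 = 0 + 0i, c = -0.6580 + 0.5964i
Iter 1: z = -0.6580 + 0.5964i, |z|^2 = 0.7886
Iter 2: z = -0.5807 + -0.1885i, |z|^2 = 0.3727
Iter 3: z = -0.3563 + 0.8152i, |z|^2 = 0.7916
Iter 4: z = -1.1956 + 0.0154i, |z|^2 = 1.4298
Iter 5: z = 0.7713 + 0.5595i, |z|^2 = 0.9080
Iter 6: z = -0.3762 + 1.4595i, |z|^2 = 2.2716
Iter 7: z = -2.6466 + -0.5017i, |z|^2 = 7.2560
Escaped at iteration 7

Answer: 7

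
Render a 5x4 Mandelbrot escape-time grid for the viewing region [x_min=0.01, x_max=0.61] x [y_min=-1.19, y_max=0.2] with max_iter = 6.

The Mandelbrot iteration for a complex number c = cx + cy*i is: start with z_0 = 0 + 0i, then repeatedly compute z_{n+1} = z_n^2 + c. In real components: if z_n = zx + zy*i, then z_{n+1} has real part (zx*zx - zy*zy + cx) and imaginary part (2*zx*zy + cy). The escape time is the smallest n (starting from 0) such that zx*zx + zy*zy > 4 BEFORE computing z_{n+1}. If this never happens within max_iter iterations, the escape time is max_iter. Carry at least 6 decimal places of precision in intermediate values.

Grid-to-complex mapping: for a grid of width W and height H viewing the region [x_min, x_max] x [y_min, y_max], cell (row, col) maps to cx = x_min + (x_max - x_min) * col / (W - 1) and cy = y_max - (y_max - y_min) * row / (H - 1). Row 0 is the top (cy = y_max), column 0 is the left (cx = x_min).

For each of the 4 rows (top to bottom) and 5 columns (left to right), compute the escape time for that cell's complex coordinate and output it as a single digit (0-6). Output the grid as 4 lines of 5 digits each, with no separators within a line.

Answer: 66664
66664
66643
33222

Derivation:
(row=0, col=0): c = 0.0100 + 0.2000i → escape time 6
(row=0, col=1): c = 0.1600 + 0.2000i → escape time 6
(row=0, col=2): c = 0.3100 + 0.2000i → escape time 6
(row=0, col=3): c = 0.4600 + 0.2000i → escape time 6
(row=0, col=4): c = 0.6100 + 0.2000i → escape time 4
(row=1, col=0): c = 0.0100 + -0.2633i → escape time 6
(row=1, col=1): c = 0.1600 + -0.2633i → escape time 6
(row=1, col=2): c = 0.3100 + -0.2633i → escape time 6
(row=1, col=3): c = 0.4600 + -0.2633i → escape time 6
(row=1, col=4): c = 0.6100 + -0.2633i → escape time 4
(row=2, col=0): c = 0.0100 + -0.7267i → escape time 6
(row=2, col=1): c = 0.1600 + -0.7267i → escape time 6
(row=2, col=2): c = 0.3100 + -0.7267i → escape time 6
(row=2, col=3): c = 0.4600 + -0.7267i → escape time 4
(row=2, col=4): c = 0.6100 + -0.7267i → escape time 3
(row=3, col=0): c = 0.0100 + -1.1900i → escape time 3
(row=3, col=1): c = 0.1600 + -1.1900i → escape time 3
(row=3, col=2): c = 0.3100 + -1.1900i → escape time 2
(row=3, col=3): c = 0.4600 + -1.1900i → escape time 2
(row=3, col=4): c = 0.6100 + -1.1900i → escape time 2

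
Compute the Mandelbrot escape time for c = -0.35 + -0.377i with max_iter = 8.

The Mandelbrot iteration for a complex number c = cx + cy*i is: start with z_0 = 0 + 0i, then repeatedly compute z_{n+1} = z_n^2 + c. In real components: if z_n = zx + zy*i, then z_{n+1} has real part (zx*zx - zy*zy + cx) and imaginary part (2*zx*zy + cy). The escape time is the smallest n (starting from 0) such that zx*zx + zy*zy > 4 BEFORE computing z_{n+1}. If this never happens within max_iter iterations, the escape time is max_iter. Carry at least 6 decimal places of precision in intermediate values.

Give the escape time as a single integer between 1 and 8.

Answer: 8

Derivation:
z_0 = 0 + 0i, c = -0.3500 + -0.3770i
Iter 1: z = -0.3500 + -0.3770i, |z|^2 = 0.2646
Iter 2: z = -0.3696 + -0.1131i, |z|^2 = 0.1494
Iter 3: z = -0.2262 + -0.2934i, |z|^2 = 0.1372
Iter 4: z = -0.3849 + -0.2443i, |z|^2 = 0.2078
Iter 5: z = -0.2615 + -0.1889i, |z|^2 = 0.1041
Iter 6: z = -0.3173 + -0.2782i, |z|^2 = 0.1781
Iter 7: z = -0.3267 + -0.2005i, |z|^2 = 0.1469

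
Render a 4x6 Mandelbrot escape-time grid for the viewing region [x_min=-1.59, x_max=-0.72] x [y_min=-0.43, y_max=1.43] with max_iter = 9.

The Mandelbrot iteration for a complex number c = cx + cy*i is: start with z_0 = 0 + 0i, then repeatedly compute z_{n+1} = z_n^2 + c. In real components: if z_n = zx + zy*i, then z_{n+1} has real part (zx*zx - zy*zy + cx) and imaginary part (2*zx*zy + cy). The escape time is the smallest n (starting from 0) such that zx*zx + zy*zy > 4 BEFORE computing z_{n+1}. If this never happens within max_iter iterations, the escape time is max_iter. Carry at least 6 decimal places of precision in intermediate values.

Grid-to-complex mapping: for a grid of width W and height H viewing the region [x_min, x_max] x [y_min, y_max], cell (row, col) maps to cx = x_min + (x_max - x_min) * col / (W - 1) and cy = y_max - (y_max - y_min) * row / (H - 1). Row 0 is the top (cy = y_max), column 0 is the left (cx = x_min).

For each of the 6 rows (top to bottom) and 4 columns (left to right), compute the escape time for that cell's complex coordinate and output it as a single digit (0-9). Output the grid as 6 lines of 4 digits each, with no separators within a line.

Answer: 1222
2333
3345
4799
7999
3769

Derivation:
(row=0, col=0): c = -1.5900 + 1.4300i → escape time 1
(row=0, col=1): c = -1.3000 + 1.4300i → escape time 2
(row=0, col=2): c = -1.0100 + 1.4300i → escape time 2
(row=0, col=3): c = -0.7200 + 1.4300i → escape time 2
(row=1, col=0): c = -1.5900 + 1.0580i → escape time 2
(row=1, col=1): c = -1.3000 + 1.0580i → escape time 3
(row=1, col=2): c = -1.0100 + 1.0580i → escape time 3
(row=1, col=3): c = -0.7200 + 1.0580i → escape time 3
(row=2, col=0): c = -1.5900 + 0.6860i → escape time 3
(row=2, col=1): c = -1.3000 + 0.6860i → escape time 3
(row=2, col=2): c = -1.0100 + 0.6860i → escape time 4
(row=2, col=3): c = -0.7200 + 0.6860i → escape time 5
(row=3, col=0): c = -1.5900 + 0.3140i → escape time 4
(row=3, col=1): c = -1.3000 + 0.3140i → escape time 7
(row=3, col=2): c = -1.0100 + 0.3140i → escape time 9
(row=3, col=3): c = -0.7200 + 0.3140i → escape time 9
(row=4, col=0): c = -1.5900 + -0.0580i → escape time 7
(row=4, col=1): c = -1.3000 + -0.0580i → escape time 9
(row=4, col=2): c = -1.0100 + -0.0580i → escape time 9
(row=4, col=3): c = -0.7200 + -0.0580i → escape time 9
(row=5, col=0): c = -1.5900 + -0.4300i → escape time 3
(row=5, col=1): c = -1.3000 + -0.4300i → escape time 7
(row=5, col=2): c = -1.0100 + -0.4300i → escape time 6
(row=5, col=3): c = -0.7200 + -0.4300i → escape time 9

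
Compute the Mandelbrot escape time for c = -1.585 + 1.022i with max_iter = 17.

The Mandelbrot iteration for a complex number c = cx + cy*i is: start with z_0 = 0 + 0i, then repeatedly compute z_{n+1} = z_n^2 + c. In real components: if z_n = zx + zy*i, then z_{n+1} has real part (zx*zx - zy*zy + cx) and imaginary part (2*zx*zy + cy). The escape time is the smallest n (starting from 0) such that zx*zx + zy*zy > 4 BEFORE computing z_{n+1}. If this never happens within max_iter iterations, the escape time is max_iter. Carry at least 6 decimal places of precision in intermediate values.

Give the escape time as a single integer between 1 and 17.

Answer: 2

Derivation:
z_0 = 0 + 0i, c = -1.5850 + 1.0220i
Iter 1: z = -1.5850 + 1.0220i, |z|^2 = 3.5567
Iter 2: z = -0.1173 + -2.2177i, |z|^2 = 4.9321
Escaped at iteration 2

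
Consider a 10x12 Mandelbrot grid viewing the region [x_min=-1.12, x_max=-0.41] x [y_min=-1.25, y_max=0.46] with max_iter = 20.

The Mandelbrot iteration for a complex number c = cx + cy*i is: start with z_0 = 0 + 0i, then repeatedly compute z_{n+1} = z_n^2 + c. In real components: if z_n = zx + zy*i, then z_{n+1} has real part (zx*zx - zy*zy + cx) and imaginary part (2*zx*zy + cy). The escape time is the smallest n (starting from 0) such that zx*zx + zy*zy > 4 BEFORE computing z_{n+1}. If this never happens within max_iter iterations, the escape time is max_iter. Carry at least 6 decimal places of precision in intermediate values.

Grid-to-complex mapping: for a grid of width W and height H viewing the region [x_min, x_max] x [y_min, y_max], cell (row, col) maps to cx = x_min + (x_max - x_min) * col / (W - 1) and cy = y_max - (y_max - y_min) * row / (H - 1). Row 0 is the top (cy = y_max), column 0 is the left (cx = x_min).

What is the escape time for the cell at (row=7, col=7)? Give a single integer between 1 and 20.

Answer: 20

Derivation:
z_0 = 0 + 0i, c = -0.5678 + -0.6282i
Iter 1: z = -0.5678 + -0.6282i, |z|^2 = 0.7170
Iter 2: z = -0.6400 + 0.0852i, |z|^2 = 0.4169
Iter 3: z = -0.1654 + -0.7372i, |z|^2 = 0.5708
Iter 4: z = -1.0839 + -0.3843i, |z|^2 = 1.3224
Iter 5: z = 0.4593 + 0.2049i, |z|^2 = 0.2529
Iter 6: z = -0.3988 + -0.4400i, |z|^2 = 0.3526
Iter 7: z = -0.6023 + -0.2772i, |z|^2 = 0.4396
Iter 8: z = -0.2819 + -0.2942i, |z|^2 = 0.1660
Iter 9: z = -0.5749 + -0.4623i, |z|^2 = 0.5442
Iter 10: z = -0.4510 + -0.0966i, |z|^2 = 0.2127
Iter 11: z = -0.3737 + -0.5410i, |z|^2 = 0.4324
Iter 12: z = -0.7208 + -0.2238i, |z|^2 = 0.5696
Iter 13: z = -0.0983 + -0.3055i, |z|^2 = 0.1030
Iter 14: z = -0.6515 + -0.5681i, |z|^2 = 0.7472
Iter 15: z = -0.4661 + 0.1120i, |z|^2 = 0.2298
Iter 16: z = -0.3631 + -0.7326i, |z|^2 = 0.6686
Iter 17: z = -0.9727 + -0.0962i, |z|^2 = 0.9554
Iter 18: z = 0.3691 + -0.4411i, |z|^2 = 0.3308
Iter 19: z = -0.6261 + -0.9538i, |z|^2 = 1.3017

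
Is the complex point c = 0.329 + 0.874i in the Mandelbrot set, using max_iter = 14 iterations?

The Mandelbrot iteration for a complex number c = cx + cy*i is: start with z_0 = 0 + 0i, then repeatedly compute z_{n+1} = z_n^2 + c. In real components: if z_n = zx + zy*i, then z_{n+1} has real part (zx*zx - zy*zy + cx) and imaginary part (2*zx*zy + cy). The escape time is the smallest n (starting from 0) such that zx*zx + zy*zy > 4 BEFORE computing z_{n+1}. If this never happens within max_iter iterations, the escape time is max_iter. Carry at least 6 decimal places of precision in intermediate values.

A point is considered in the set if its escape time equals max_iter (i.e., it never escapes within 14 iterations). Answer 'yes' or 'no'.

Answer: no

Derivation:
z_0 = 0 + 0i, c = 0.3290 + 0.8740i
Iter 1: z = 0.3290 + 0.8740i, |z|^2 = 0.8721
Iter 2: z = -0.3266 + 1.4491i, |z|^2 = 2.2066
Iter 3: z = -1.6642 + -0.0726i, |z|^2 = 2.7748
Iter 4: z = 3.0932 + 1.1158i, |z|^2 = 10.8129
Escaped at iteration 4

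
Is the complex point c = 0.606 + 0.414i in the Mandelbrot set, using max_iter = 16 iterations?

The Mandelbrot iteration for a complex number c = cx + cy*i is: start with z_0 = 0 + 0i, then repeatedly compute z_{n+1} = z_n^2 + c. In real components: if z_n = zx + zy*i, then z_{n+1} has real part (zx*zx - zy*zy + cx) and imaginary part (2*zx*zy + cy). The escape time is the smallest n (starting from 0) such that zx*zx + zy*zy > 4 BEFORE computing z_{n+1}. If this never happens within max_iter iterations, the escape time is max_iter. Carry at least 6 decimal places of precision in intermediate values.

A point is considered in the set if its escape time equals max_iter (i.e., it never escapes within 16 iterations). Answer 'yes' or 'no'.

Answer: no

Derivation:
z_0 = 0 + 0i, c = 0.6060 + 0.4140i
Iter 1: z = 0.6060 + 0.4140i, |z|^2 = 0.5386
Iter 2: z = 0.8018 + 0.9158i, |z|^2 = 1.4816
Iter 3: z = 0.4103 + 1.8826i, |z|^2 = 3.7125
Iter 4: z = -2.7698 + 1.9589i, |z|^2 = 11.5093
Escaped at iteration 4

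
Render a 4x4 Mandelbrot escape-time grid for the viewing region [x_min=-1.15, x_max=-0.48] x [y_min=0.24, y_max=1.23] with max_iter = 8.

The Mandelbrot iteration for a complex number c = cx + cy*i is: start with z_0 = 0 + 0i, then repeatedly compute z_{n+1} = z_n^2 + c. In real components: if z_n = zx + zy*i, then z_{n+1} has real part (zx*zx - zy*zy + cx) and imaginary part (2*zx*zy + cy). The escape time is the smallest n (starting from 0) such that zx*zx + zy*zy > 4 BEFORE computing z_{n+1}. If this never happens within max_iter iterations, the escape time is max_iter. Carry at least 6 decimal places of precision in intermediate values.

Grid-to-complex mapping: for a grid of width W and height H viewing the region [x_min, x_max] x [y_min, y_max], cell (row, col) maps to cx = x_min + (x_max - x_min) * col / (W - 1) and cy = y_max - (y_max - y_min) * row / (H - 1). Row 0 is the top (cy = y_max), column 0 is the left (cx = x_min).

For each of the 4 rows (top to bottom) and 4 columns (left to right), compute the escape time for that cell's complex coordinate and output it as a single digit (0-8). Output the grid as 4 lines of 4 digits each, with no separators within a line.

Answer: 2333
3344
4568
8888

Derivation:
(row=0, col=0): c = -1.1500 + 1.2300i → escape time 2
(row=0, col=1): c = -0.9267 + 1.2300i → escape time 3
(row=0, col=2): c = -0.7033 + 1.2300i → escape time 3
(row=0, col=3): c = -0.4800 + 1.2300i → escape time 3
(row=1, col=0): c = -1.1500 + 0.9000i → escape time 3
(row=1, col=1): c = -0.9267 + 0.9000i → escape time 3
(row=1, col=2): c = -0.7033 + 0.9000i → escape time 4
(row=1, col=3): c = -0.4800 + 0.9000i → escape time 4
(row=2, col=0): c = -1.1500 + 0.5700i → escape time 4
(row=2, col=1): c = -0.9267 + 0.5700i → escape time 5
(row=2, col=2): c = -0.7033 + 0.5700i → escape time 6
(row=2, col=3): c = -0.4800 + 0.5700i → escape time 8
(row=3, col=0): c = -1.1500 + 0.2400i → escape time 8
(row=3, col=1): c = -0.9267 + 0.2400i → escape time 8
(row=3, col=2): c = -0.7033 + 0.2400i → escape time 8
(row=3, col=3): c = -0.4800 + 0.2400i → escape time 8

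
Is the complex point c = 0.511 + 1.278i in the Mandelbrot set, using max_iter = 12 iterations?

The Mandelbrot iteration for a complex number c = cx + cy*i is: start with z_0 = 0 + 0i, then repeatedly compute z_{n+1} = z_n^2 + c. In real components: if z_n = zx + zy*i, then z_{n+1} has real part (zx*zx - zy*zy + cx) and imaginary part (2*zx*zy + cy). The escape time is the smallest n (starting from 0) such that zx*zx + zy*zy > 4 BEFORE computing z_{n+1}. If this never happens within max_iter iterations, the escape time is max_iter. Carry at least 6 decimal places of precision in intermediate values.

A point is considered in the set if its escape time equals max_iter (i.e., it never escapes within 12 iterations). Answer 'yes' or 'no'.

z_0 = 0 + 0i, c = 0.5110 + 1.2780i
Iter 1: z = 0.5110 + 1.2780i, |z|^2 = 1.8944
Iter 2: z = -0.8612 + 2.5841i, |z|^2 = 7.4193
Escaped at iteration 2

Answer: no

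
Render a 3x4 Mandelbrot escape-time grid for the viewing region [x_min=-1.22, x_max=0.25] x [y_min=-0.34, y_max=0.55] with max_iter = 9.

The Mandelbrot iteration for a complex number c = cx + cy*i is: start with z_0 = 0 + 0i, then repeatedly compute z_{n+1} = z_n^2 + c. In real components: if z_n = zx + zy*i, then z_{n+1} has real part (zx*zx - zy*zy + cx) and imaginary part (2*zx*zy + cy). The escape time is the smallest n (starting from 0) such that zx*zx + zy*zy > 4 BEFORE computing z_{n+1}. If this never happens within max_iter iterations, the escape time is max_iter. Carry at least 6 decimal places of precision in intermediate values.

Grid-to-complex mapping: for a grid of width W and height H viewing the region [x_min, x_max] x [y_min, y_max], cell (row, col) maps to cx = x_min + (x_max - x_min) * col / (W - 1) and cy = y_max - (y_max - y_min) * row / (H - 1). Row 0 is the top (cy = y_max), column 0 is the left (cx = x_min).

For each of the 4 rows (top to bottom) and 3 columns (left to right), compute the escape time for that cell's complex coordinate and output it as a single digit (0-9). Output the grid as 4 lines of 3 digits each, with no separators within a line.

Answer: 499
999
999
999

Derivation:
(row=0, col=0): c = -1.2200 + 0.5500i → escape time 4
(row=0, col=1): c = -0.4850 + 0.5500i → escape time 9
(row=0, col=2): c = 0.2500 + 0.5500i → escape time 9
(row=1, col=0): c = -1.2200 + 0.2533i → escape time 9
(row=1, col=1): c = -0.4850 + 0.2533i → escape time 9
(row=1, col=2): c = 0.2500 + 0.2533i → escape time 9
(row=2, col=0): c = -1.2200 + -0.0433i → escape time 9
(row=2, col=1): c = -0.4850 + -0.0433i → escape time 9
(row=2, col=2): c = 0.2500 + -0.0433i → escape time 9
(row=3, col=0): c = -1.2200 + -0.3400i → escape time 9
(row=3, col=1): c = -0.4850 + -0.3400i → escape time 9
(row=3, col=2): c = 0.2500 + -0.3400i → escape time 9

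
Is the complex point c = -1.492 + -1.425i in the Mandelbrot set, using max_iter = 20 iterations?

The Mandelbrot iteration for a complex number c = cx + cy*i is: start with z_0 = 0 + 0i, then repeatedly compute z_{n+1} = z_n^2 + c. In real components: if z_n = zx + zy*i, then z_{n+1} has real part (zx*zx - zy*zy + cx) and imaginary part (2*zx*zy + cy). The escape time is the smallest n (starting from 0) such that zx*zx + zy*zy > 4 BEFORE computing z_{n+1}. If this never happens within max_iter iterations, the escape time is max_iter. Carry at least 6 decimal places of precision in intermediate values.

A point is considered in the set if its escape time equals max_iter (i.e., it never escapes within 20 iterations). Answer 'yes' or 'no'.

Answer: no

Derivation:
z_0 = 0 + 0i, c = -1.4920 + -1.4250i
Iter 1: z = -1.4920 + -1.4250i, |z|^2 = 4.2567
Escaped at iteration 1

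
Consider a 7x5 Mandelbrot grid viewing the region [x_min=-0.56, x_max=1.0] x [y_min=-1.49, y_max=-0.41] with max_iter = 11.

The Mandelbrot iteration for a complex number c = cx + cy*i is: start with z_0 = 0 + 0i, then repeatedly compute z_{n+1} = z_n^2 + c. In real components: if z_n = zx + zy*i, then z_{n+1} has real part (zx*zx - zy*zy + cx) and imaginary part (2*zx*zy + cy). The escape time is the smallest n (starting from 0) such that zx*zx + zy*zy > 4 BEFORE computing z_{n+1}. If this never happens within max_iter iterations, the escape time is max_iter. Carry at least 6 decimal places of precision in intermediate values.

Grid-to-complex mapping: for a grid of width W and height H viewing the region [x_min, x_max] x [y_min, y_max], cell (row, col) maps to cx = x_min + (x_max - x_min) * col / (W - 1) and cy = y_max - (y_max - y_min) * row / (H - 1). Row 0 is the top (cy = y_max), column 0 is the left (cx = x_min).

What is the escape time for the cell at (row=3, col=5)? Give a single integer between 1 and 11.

Answer: 2

Derivation:
z_0 = 0 + 0i, c = 0.7400 + -1.2200i
Iter 1: z = 0.7400 + -1.2200i, |z|^2 = 2.0360
Iter 2: z = -0.2008 + -3.0256i, |z|^2 = 9.1946
Escaped at iteration 2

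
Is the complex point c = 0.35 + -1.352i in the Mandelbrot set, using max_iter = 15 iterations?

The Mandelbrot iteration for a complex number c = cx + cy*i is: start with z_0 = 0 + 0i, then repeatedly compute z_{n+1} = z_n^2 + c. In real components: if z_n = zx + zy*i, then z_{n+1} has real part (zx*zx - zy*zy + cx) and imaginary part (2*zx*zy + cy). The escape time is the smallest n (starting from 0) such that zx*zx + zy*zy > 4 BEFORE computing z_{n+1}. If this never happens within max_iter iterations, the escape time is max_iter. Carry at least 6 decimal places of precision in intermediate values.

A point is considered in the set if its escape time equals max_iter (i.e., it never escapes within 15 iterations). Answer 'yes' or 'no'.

Answer: no

Derivation:
z_0 = 0 + 0i, c = 0.3500 + -1.3520i
Iter 1: z = 0.3500 + -1.3520i, |z|^2 = 1.9504
Iter 2: z = -1.3554 + -2.2984i, |z|^2 = 7.1198
Escaped at iteration 2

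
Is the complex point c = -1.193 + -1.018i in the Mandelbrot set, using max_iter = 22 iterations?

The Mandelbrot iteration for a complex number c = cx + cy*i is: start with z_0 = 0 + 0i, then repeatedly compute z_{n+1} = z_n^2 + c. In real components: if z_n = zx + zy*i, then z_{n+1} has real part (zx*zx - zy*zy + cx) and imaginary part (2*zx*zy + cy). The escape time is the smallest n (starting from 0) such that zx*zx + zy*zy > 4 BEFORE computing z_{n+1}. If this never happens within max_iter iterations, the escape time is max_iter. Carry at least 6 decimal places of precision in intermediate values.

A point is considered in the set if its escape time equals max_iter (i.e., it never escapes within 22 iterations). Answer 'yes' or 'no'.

Answer: no

Derivation:
z_0 = 0 + 0i, c = -1.1930 + -1.0180i
Iter 1: z = -1.1930 + -1.0180i, |z|^2 = 2.4596
Iter 2: z = -0.8061 + 1.4109i, |z|^2 = 2.6405
Iter 3: z = -2.5340 + -3.2927i, |z|^2 = 17.2629
Escaped at iteration 3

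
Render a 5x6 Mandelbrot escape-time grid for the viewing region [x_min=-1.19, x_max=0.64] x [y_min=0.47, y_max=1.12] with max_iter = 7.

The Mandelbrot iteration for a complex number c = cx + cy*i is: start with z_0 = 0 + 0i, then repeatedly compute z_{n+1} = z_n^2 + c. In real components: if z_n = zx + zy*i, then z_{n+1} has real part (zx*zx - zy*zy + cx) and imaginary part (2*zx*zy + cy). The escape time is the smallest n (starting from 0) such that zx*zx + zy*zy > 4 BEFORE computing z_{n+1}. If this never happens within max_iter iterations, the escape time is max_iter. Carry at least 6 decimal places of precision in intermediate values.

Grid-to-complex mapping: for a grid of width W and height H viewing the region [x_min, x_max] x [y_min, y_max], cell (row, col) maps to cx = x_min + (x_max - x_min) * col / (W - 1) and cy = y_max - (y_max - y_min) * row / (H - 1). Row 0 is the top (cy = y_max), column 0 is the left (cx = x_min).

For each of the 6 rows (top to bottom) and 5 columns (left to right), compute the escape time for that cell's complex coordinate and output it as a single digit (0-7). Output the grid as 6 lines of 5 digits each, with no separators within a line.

(row=0, col=0): c = -1.1900 + 1.1200i → escape time 3
(row=0, col=1): c = -0.7325 + 1.1200i → escape time 3
(row=0, col=2): c = -0.2750 + 1.1200i → escape time 4
(row=0, col=3): c = 0.1825 + 1.1200i → escape time 3
(row=0, col=4): c = 0.6400 + 1.1200i → escape time 2
(row=1, col=0): c = -1.1900 + 0.9900i → escape time 3
(row=1, col=1): c = -0.7325 + 0.9900i → escape time 3
(row=1, col=2): c = -0.2750 + 0.9900i → escape time 5
(row=1, col=3): c = 0.1825 + 0.9900i → escape time 4
(row=1, col=4): c = 0.6400 + 0.9900i → escape time 2
(row=2, col=0): c = -1.1900 + 0.8600i → escape time 3
(row=2, col=1): c = -0.7325 + 0.8600i → escape time 4
(row=2, col=2): c = -0.2750 + 0.8600i → escape time 7
(row=2, col=3): c = 0.1825 + 0.8600i → escape time 5
(row=2, col=4): c = 0.6400 + 0.8600i → escape time 3
(row=3, col=0): c = -1.1900 + 0.7300i → escape time 3
(row=3, col=1): c = -0.7325 + 0.7300i → escape time 4
(row=3, col=2): c = -0.2750 + 0.7300i → escape time 7
(row=3, col=3): c = 0.1825 + 0.7300i → escape time 6
(row=3, col=4): c = 0.6400 + 0.7300i → escape time 3
(row=4, col=0): c = -1.1900 + 0.6000i → escape time 3
(row=4, col=1): c = -0.7325 + 0.6000i → escape time 6
(row=4, col=2): c = -0.2750 + 0.6000i → escape time 7
(row=4, col=3): c = 0.1825 + 0.6000i → escape time 7
(row=4, col=4): c = 0.6400 + 0.6000i → escape time 3
(row=5, col=0): c = -1.1900 + 0.4700i → escape time 5
(row=5, col=1): c = -0.7325 + 0.4700i → escape time 7
(row=5, col=2): c = -0.2750 + 0.4700i → escape time 7
(row=5, col=3): c = 0.1825 + 0.4700i → escape time 7
(row=5, col=4): c = 0.6400 + 0.4700i → escape time 3

Answer: 33432
33542
34753
34763
36773
57773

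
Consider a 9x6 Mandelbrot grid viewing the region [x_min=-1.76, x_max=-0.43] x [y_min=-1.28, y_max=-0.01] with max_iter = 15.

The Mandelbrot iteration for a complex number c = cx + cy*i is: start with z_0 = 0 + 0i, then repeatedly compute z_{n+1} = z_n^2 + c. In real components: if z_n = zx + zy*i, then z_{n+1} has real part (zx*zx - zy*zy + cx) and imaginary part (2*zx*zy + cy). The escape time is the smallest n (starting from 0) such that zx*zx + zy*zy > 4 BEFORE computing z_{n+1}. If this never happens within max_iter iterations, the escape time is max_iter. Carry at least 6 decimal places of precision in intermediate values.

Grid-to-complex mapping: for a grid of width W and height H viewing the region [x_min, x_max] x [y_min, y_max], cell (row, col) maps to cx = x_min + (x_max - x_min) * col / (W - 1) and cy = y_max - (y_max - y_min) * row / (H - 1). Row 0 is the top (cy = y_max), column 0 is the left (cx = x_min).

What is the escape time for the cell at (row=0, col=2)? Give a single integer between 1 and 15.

Answer: 15

Derivation:
z_0 = 0 + 0i, c = -1.4275 + -0.0100i
Iter 1: z = -1.4275 + -0.0100i, |z|^2 = 2.0379
Iter 2: z = 0.6102 + 0.0185i, |z|^2 = 0.3726
Iter 3: z = -1.0556 + 0.0126i, |z|^2 = 1.1144
Iter 4: z = -0.3135 + -0.0367i, |z|^2 = 0.0996
Iter 5: z = -1.3306 + 0.0130i, |z|^2 = 1.7706
Iter 6: z = 0.3428 + -0.0446i, |z|^2 = 0.1195
Iter 7: z = -1.3120 + -0.0406i, |z|^2 = 1.7230
Iter 8: z = 0.2922 + 0.0964i, |z|^2 = 0.0947
Iter 9: z = -1.3514 + 0.0463i, |z|^2 = 1.8285
Iter 10: z = 0.3967 + -0.1353i, |z|^2 = 0.1757
Iter 11: z = -1.2884 + -0.1173i, |z|^2 = 1.6737
Iter 12: z = 0.2187 + 0.2924i, |z|^2 = 0.1333
Iter 13: z = -1.4652 + 0.1179i, |z|^2 = 2.1606
Iter 14: z = 0.7053 + -0.3554i, |z|^2 = 0.6237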